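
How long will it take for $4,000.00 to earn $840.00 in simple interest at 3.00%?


Rearrange the simple interest formula for t:
I = P × r × t  ⇒  t = I / (P × r)
t = $840.00 / ($4,000.00 × 0.03)
t = 7

t = I/(P×r) = 7 years


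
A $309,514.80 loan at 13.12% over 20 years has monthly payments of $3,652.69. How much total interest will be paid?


Total paid over the life of the loan = PMT × n.
Total paid = $3,652.69 × 240 = $876,645.60
Total interest = total paid − principal = $876,645.60 − $309,514.80 = $567,130.80

Total interest = (PMT × n) - PV = $567,130.80


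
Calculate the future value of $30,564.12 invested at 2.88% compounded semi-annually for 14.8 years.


Compound interest formula: A = P(1 + r/n)^(nt)
A = $30,564.12 × (1 + 0.0288/2)^(2 × 14.8)
Growth factor: (1 + 0.0288/2)^29.6 = 1.526840
A = $30,564.12 × 1.526840
A = $46,666.52

A = P(1 + r/n)^(nt) = $46,666.52


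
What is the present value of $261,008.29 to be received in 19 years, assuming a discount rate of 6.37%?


Present value formula: PV = FV / (1 + r)^t
PV = $261,008.29 / (1 + 0.0637)^19
PV = $261,008.29 / 3.232690
PV = $80,740.28

PV = FV / (1 + r)^t = $80,740.28


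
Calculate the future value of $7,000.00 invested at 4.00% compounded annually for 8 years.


Compound interest formula: A = P(1 + r/n)^(nt)
A = $7,000.00 × (1 + 0.04/1)^(1 × 8)
Growth factor: (1 + 0.04/1)^8 = 1.368569
A = $7,000.00 × 1.368569
A = $9,579.98

A = P(1 + r/n)^(nt) = $9,579.98


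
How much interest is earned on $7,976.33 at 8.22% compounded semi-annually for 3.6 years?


Compound interest earned = final amount − principal.
A = P(1 + r/n)^(nt) = $7,976.33 × (1 + 0.0822/2)^(2 × 3.6) = $10,659.79
Interest = A − P = $10,659.79 − $7,976.33 = $2,683.46

Interest = A - P = $2,683.46


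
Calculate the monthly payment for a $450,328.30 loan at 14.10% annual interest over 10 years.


Loan payment formula: PMT = PV × r / (1 − (1 + r)^(−n))
Monthly rate r = 0.141/12 = 0.01175, n = 120 months
Denominator: 1 − (1 + 0.141/12)^(−120) = 0.753842
PMT = $450,328.30 × (0.141/12) / 0.753842
PMT = $7,019.19 per month

PMT = PV × r / (1-(1+r)^(-n)) = $7,019.19/month


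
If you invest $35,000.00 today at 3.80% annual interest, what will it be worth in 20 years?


Future value formula: FV = PV × (1 + r)^t
FV = $35,000.00 × (1 + 0.038)^20
FV = $35,000.00 × 2.1083712
FV = $73,792.99

FV = PV × (1 + r)^t = $73,792.99


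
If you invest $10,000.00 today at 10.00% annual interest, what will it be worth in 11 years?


Future value formula: FV = PV × (1 + r)^t
FV = $10,000.00 × (1 + 0.1)^11
FV = $10,000.00 × 2.853117
FV = $28,531.17

FV = PV × (1 + r)^t = $28,531.17


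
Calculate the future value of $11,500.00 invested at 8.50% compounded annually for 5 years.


Compound interest formula: A = P(1 + r/n)^(nt)
A = $11,500.00 × (1 + 0.085/1)^(1 × 5)
Growth factor: (1 + 0.085/1)^5 = 1.5036567
A = $11,500.00 × 1.5036567
A = $17,292.05

A = P(1 + r/n)^(nt) = $17,292.05


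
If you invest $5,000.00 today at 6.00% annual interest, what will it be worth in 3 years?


Future value formula: FV = PV × (1 + r)^t
FV = $5,000.00 × (1 + 0.06)^3
FV = $5,000.00 × 1.191016
FV = $5,955.08

FV = PV × (1 + r)^t = $5,955.08


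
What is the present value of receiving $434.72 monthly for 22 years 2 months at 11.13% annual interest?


Present value of an ordinary annuity: PV = PMT × (1 − (1 + r)^(−n)) / r
Monthly rate r = 0.1113/12 = 0.009275, n = 266
PV = $434.72 × (1 − (1 + 0.1113/12)^(−266)) / (0.1113/12)
PV = $434.72 × 98.566432
PV = $42,848.80

PV = PMT × (1-(1+r)^(-n))/r = $42,848.80


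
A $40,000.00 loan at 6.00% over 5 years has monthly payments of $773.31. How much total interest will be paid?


Total paid over the life of the loan = PMT × n.
Total paid = $773.31 × 60 = $46,398.60
Total interest = total paid − principal = $46,398.60 − $40,000.00 = $6,398.60

Total interest = (PMT × n) - PV = $6,398.60


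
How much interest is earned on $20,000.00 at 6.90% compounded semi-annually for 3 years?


Compound interest earned = final amount − principal.
A = P(1 + r/n)^(nt) = $20,000.00 × (1 + 0.069/2)^(2 × 3) = $24,513.93
Interest = A − P = $24,513.93 − $20,000.00 = $4,513.93

Interest = A - P = $4,513.93


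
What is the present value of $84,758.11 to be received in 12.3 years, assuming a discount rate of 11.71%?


Present value formula: PV = FV / (1 + r)^t
PV = $84,758.11 / (1 + 0.1171)^12.3
PV = $84,758.11 / 3.904202
PV = $21,709.46

PV = FV / (1 + r)^t = $21,709.46


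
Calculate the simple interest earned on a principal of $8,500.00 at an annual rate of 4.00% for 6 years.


Simple interest formula: I = P × r × t
I = $8,500.00 × 0.04 × 6
I = $2,040.00

I = P × r × t = $2,040.00


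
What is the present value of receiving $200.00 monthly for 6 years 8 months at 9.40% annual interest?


Present value of an ordinary annuity: PV = PMT × (1 − (1 + r)^(−n)) / r
Monthly rate r = 0.094/12 ≈ 0.00783333, n = 80
PV = $200.00 × (1 − (1 + 0.094/12)^(−80)) / (0.094/12)
PV = $200.00 × 59.275349
PV = $11,855.07

PV = PMT × (1-(1+r)^(-n))/r = $11,855.07


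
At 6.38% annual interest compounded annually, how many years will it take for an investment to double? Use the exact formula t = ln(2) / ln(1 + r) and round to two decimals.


Doubling condition: (1 + r)^t = 2
Take ln of both sides: t × ln(1 + r) = ln(2)
t = ln(2) / ln(1 + r)
t = 0.693147 / 0.061847
t = 11.21

t = ln(2) / ln(1 + r) = 11.21 years


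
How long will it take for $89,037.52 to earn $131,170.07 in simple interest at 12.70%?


Rearrange the simple interest formula for t:
I = P × r × t  ⇒  t = I / (P × r)
t = $131,170.07 / ($89,037.52 × 0.127)
t = 11.6

t = I/(P×r) = 11.6 years


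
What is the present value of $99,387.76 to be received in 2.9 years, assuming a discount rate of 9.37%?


Present value formula: PV = FV / (1 + r)^t
PV = $99,387.76 / (1 + 0.0937)^2.9
PV = $99,387.76 / 1.2965964
PV = $76,652.81

PV = FV / (1 + r)^t = $76,652.81


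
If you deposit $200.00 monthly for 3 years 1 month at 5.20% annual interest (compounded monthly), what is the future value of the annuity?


Future value of an ordinary annuity: FV = PMT × ((1 + r)^n − 1) / r
Monthly rate r = 0.052/12 ≈ 0.00433333, n = 37
FV = $200.00 × ((1 + 0.052/12)^37 − 1) / (0.052/12)
FV = $200.00 × 40.037435
FV = $8,007.49

FV = PMT × ((1+r)^n - 1)/r = $8,007.49


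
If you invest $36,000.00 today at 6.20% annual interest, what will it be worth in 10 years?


Future value formula: FV = PV × (1 + r)^t
FV = $36,000.00 × (1 + 0.062)^10
FV = $36,000.00 × 1.8249256
FV = $65,697.32

FV = PV × (1 + r)^t = $65,697.32


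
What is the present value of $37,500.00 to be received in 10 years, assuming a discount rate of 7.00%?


Present value formula: PV = FV / (1 + r)^t
PV = $37,500.00 / (1 + 0.07)^10
PV = $37,500.00 / 1.967151
PV = $19,063.10

PV = FV / (1 + r)^t = $19,063.10


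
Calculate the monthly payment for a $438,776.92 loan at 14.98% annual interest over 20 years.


Loan payment formula: PMT = PV × r / (1 − (1 + r)^(−n))
Monthly rate r = 0.1498/12 ≈ 0.01248333, n = 240 months
Denominator: 1 − (1 + 0.1498/12)^(−240) = 0.9490777
PMT = $438,776.92 × (0.1498/12) / 0.9490777
PMT = $5,771.29 per month

PMT = PV × r / (1-(1+r)^(-n)) = $5,771.29/month


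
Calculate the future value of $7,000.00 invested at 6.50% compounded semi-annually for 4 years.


Compound interest formula: A = P(1 + r/n)^(nt)
A = $7,000.00 × (1 + 0.065/2)^(2 × 4)
Growth factor: (1 + 0.065/2)^8 = 1.2915775
A = $7,000.00 × 1.2915775
A = $9,041.04

A = P(1 + r/n)^(nt) = $9,041.04


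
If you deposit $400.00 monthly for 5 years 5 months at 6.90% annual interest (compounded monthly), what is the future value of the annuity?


Future value of an ordinary annuity: FV = PMT × ((1 + r)^n − 1) / r
Monthly rate r = 0.069/12 = 0.00575, n = 65
FV = $400.00 × ((1 + 0.069/12)^65 − 1) / (0.069/12)
FV = $400.00 × 78.542456
FV = $31,416.98

FV = PMT × ((1+r)^n - 1)/r = $31,416.98


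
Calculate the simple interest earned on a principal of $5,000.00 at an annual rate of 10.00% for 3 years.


Simple interest formula: I = P × r × t
I = $5,000.00 × 0.1 × 3
I = $1,500.00

I = P × r × t = $1,500.00


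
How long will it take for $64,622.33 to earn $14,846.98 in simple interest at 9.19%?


Rearrange the simple interest formula for t:
I = P × r × t  ⇒  t = I / (P × r)
t = $14,846.98 / ($64,622.33 × 0.0919)
t = 2.5

t = I/(P×r) = 2.5 years


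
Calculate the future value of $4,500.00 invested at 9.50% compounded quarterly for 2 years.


Compound interest formula: A = P(1 + r/n)^(nt)
A = $4,500.00 × (1 + 0.095/4)^(4 × 2)
Growth factor: (1 + 0.095/4)^8 = 1.206567
A = $4,500.00 × 1.206567
A = $5,429.55

A = P(1 + r/n)^(nt) = $5,429.55


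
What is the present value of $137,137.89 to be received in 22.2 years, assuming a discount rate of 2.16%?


Present value formula: PV = FV / (1 + r)^t
PV = $137,137.89 / (1 + 0.0216)^22.2
PV = $137,137.89 / 1.607073
PV = $85,333.95

PV = FV / (1 + r)^t = $85,333.95


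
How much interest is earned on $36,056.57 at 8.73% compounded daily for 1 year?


Compound interest earned = final amount − principal.
A = P(1 + r/n)^(nt) = $36,056.57 × (1 + 0.0873/365)^(365 × 1) = $39,345.38
Interest = A − P = $39,345.38 − $36,056.57 = $3,288.81

Interest = A - P = $3,288.81


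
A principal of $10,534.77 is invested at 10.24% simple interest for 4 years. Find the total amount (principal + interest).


Total amount formula: A = P(1 + rt) = P + P·r·t
Interest: I = P × r × t = $10,534.77 × 0.1024 × 4 = $4,315.04
A = P + I = $10,534.77 + $4,315.04 = $14,849.81

A = P + I = P(1 + rt) = $14,849.81


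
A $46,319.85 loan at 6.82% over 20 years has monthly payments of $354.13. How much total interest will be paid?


Total paid over the life of the loan = PMT × n.
Total paid = $354.13 × 240 = $84,991.20
Total interest = total paid − principal = $84,991.20 − $46,319.85 = $38,671.35

Total interest = (PMT × n) - PV = $38,671.35


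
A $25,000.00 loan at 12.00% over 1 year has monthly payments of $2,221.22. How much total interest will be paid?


Total paid over the life of the loan = PMT × n.
Total paid = $2,221.22 × 12 = $26,654.64
Total interest = total paid − principal = $26,654.64 − $25,000.00 = $1,654.64

Total interest = (PMT × n) - PV = $1,654.64


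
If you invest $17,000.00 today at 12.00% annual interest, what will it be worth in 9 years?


Future value formula: FV = PV × (1 + r)^t
FV = $17,000.00 × (1 + 0.12)^9
FV = $17,000.00 × 2.773079
FV = $47,142.34

FV = PV × (1 + r)^t = $47,142.34


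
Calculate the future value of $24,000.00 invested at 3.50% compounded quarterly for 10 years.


Compound interest formula: A = P(1 + r/n)^(nt)
A = $24,000.00 × (1 + 0.035/4)^(4 × 10)
Growth factor: (1 + 0.035/4)^40 = 1.4169088
A = $24,000.00 × 1.4169088
A = $34,005.81

A = P(1 + r/n)^(nt) = $34,005.81


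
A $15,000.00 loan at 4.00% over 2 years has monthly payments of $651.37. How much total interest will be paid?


Total paid over the life of the loan = PMT × n.
Total paid = $651.37 × 24 = $15,632.88
Total interest = total paid − principal = $15,632.88 − $15,000.00 = $632.88

Total interest = (PMT × n) - PV = $632.88


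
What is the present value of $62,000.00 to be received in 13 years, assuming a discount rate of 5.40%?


Present value formula: PV = FV / (1 + r)^t
PV = $62,000.00 / (1 + 0.054)^13
PV = $62,000.00 / 1.9811983
PV = $31,294.19

PV = FV / (1 + r)^t = $31,294.19


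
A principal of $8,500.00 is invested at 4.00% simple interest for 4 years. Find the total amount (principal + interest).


Total amount formula: A = P(1 + rt) = P + P·r·t
Interest: I = P × r × t = $8,500.00 × 0.04 × 4 = $1,360.00
A = P + I = $8,500.00 + $1,360.00 = $9,860.00

A = P + I = P(1 + rt) = $9,860.00


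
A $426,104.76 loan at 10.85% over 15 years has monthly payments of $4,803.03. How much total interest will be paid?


Total paid over the life of the loan = PMT × n.
Total paid = $4,803.03 × 180 = $864,545.40
Total interest = total paid − principal = $864,545.40 − $426,104.76 = $438,440.64

Total interest = (PMT × n) - PV = $438,440.64


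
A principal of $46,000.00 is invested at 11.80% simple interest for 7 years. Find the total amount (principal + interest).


Total amount formula: A = P(1 + rt) = P + P·r·t
Interest: I = P × r × t = $46,000.00 × 0.118 × 7 = $37,996.00
A = P + I = $46,000.00 + $37,996.00 = $83,996.00

A = P + I = P(1 + rt) = $83,996.00


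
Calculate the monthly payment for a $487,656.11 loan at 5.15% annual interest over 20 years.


Loan payment formula: PMT = PV × r / (1 − (1 + r)^(−n))
Monthly rate r = 0.0515/12 ≈ 0.00429167, n = 240 months
Denominator: 1 − (1 + 0.0515/12)^(−240) = 0.642205
PMT = $487,656.11 × (0.0515/12) / 0.642205
PMT = $3,258.86 per month

PMT = PV × r / (1-(1+r)^(-n)) = $3,258.86/month


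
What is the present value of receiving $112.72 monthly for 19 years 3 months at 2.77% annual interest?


Present value of an ordinary annuity: PV = PMT × (1 − (1 + r)^(−n)) / r
Monthly rate r = 0.0277/12 ≈ 0.00230833, n = 231
PV = $112.72 × (1 − (1 + 0.0277/12)^(−231)) / (0.0277/12)
PV = $112.72 × 178.886464
PV = $20,164.08

PV = PMT × (1-(1+r)^(-n))/r = $20,164.08


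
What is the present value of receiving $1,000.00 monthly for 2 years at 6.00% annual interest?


Present value of an ordinary annuity: PV = PMT × (1 − (1 + r)^(−n)) / r
Monthly rate r = 0.06/12 = 0.005, n = 24
PV = $1,000.00 × (1 − (1 + 0.06/12)^(−24)) / (0.06/12)
PV = $1,000.00 × 22.562866
PV = $22,562.87

PV = PMT × (1-(1+r)^(-n))/r = $22,562.87


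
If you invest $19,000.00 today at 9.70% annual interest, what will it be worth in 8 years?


Future value formula: FV = PV × (1 + r)^t
FV = $19,000.00 × (1 + 0.097)^8
FV = $19,000.00 × 2.0972636
FV = $39,848.01

FV = PV × (1 + r)^t = $39,848.01


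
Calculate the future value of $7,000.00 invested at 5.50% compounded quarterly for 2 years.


Compound interest formula: A = P(1 + r/n)^(nt)
A = $7,000.00 × (1 + 0.055/4)^(4 × 2)
Growth factor: (1 + 0.055/4)^8 = 1.115442
A = $7,000.00 × 1.115442
A = $7,808.09

A = P(1 + r/n)^(nt) = $7,808.09


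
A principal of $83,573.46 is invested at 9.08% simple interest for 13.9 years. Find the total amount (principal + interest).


Total amount formula: A = P(1 + rt) = P + P·r·t
Interest: I = P × r × t = $83,573.46 × 0.0908 × 13.9 = $105,479.74
A = P + I = $83,573.46 + $105,479.74 = $189,053.20

A = P + I = P(1 + rt) = $189,053.20


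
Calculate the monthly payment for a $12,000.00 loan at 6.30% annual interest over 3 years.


Loan payment formula: PMT = PV × r / (1 − (1 + r)^(−n))
Monthly rate r = 0.063/12 = 0.00525, n = 36 months
Denominator: 1 − (1 + 0.063/12)^(−36) = 0.171804
PMT = $12,000.00 × (0.063/12) / 0.171804
PMT = $366.70 per month

PMT = PV × r / (1-(1+r)^(-n)) = $366.70/month


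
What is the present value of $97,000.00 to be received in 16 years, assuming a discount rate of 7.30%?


Present value formula: PV = FV / (1 + r)^t
PV = $97,000.00 / (1 + 0.073)^16
PV = $97,000.00 / 3.087419
PV = $31,417.83

PV = FV / (1 + r)^t = $31,417.83


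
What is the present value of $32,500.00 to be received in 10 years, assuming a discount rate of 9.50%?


Present value formula: PV = FV / (1 + r)^t
PV = $32,500.00 / (1 + 0.095)^10
PV = $32,500.00 / 2.478228
PV = $13,114.21

PV = FV / (1 + r)^t = $13,114.21


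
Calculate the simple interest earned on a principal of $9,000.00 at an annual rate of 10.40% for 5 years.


Simple interest formula: I = P × r × t
I = $9,000.00 × 0.104 × 5
I = $4,680.00

I = P × r × t = $4,680.00


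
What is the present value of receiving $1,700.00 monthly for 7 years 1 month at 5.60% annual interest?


Present value of an ordinary annuity: PV = PMT × (1 − (1 + r)^(−n)) / r
Monthly rate r = 0.056/12 ≈ 0.00466667, n = 85
PV = $1,700.00 × (1 − (1 + 0.056/12)^(−85)) / (0.056/12)
PV = $1,700.00 × 70.033067
PV = $119,056.21

PV = PMT × (1-(1+r)^(-n))/r = $119,056.21


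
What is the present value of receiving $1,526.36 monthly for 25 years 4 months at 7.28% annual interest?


Present value of an ordinary annuity: PV = PMT × (1 − (1 + r)^(−n)) / r
Monthly rate r = 0.0728/12 ≈ 0.00606667, n = 304
PV = $1,526.36 × (1 − (1 + 0.0728/12)^(−304)) / (0.0728/12)
PV = $1,526.36 × 138.622280
PV = $211,587.50

PV = PMT × (1-(1+r)^(-n))/r = $211,587.50


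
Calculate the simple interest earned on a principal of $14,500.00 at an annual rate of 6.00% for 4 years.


Simple interest formula: I = P × r × t
I = $14,500.00 × 0.06 × 4
I = $3,480.00

I = P × r × t = $3,480.00


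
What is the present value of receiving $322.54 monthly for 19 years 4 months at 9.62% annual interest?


Present value of an ordinary annuity: PV = PMT × (1 − (1 + r)^(−n)) / r
Monthly rate r = 0.0962/12 ≈ 0.00801667, n = 232
PV = $322.54 × (1 − (1 + 0.0962/12)^(−232)) / (0.0962/12)
PV = $322.54 × 105.174362
PV = $33,922.94

PV = PMT × (1-(1+r)^(-n))/r = $33,922.94


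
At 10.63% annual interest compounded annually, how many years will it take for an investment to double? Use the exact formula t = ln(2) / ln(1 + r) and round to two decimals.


Doubling condition: (1 + r)^t = 2
Take ln of both sides: t × ln(1 + r) = ln(2)
t = ln(2) / ln(1 + r)
t = 0.693147 / 0.101021
t = 6.86

t = ln(2) / ln(1 + r) = 6.86 years


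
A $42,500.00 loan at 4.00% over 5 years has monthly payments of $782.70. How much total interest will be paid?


Total paid over the life of the loan = PMT × n.
Total paid = $782.70 × 60 = $46,962.00
Total interest = total paid − principal = $46,962.00 − $42,500.00 = $4,462.00

Total interest = (PMT × n) - PV = $4,462.00


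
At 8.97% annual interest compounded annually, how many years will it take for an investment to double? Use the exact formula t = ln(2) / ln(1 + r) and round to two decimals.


Doubling condition: (1 + r)^t = 2
Take ln of both sides: t × ln(1 + r) = ln(2)
t = ln(2) / ln(1 + r)
t = 0.693147 / 0.085902
t = 8.07

t = ln(2) / ln(1 + r) = 8.07 years


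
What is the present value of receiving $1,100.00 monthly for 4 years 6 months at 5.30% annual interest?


Present value of an ordinary annuity: PV = PMT × (1 − (1 + r)^(−n)) / r
Monthly rate r = 0.053/12 ≈ 0.00441667, n = 54
PV = $1,100.00 × (1 − (1 + 0.053/12)^(−54)) / (0.053/12)
PV = $1,100.00 × 47.949621
PV = $52,744.58

PV = PMT × (1-(1+r)^(-n))/r = $52,744.58


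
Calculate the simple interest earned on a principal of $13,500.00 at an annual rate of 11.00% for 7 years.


Simple interest formula: I = P × r × t
I = $13,500.00 × 0.11 × 7
I = $10,395.00

I = P × r × t = $10,395.00


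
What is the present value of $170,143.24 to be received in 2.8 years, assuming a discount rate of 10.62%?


Present value formula: PV = FV / (1 + r)^t
PV = $170,143.24 / (1 + 0.1062)^2.8
PV = $170,143.24 / 1.3265824
PV = $128,256.82

PV = FV / (1 + r)^t = $128,256.82


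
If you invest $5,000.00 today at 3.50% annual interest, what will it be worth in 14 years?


Future value formula: FV = PV × (1 + r)^t
FV = $5,000.00 × (1 + 0.035)^14
FV = $5,000.00 × 1.6186945
FV = $8,093.47

FV = PV × (1 + r)^t = $8,093.47


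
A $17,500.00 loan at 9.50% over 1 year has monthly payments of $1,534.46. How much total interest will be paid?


Total paid over the life of the loan = PMT × n.
Total paid = $1,534.46 × 12 = $18,413.52
Total interest = total paid − principal = $18,413.52 − $17,500.00 = $913.52

Total interest = (PMT × n) - PV = $913.52


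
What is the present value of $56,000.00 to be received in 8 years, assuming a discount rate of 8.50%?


Present value formula: PV = FV / (1 + r)^t
PV = $56,000.00 / (1 + 0.085)^8
PV = $56,000.00 / 1.920604
PV = $29,157.49

PV = FV / (1 + r)^t = $29,157.49


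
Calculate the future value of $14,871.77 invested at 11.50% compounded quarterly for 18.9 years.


Compound interest formula: A = P(1 + r/n)^(nt)
A = $14,871.77 × (1 + 0.115/4)^(4 × 18.9)
Growth factor: (1 + 0.115/4)^75.6 = 8.523629
A = $14,871.77 × 8.523629
A = $126,761.45

A = P(1 + r/n)^(nt) = $126,761.45


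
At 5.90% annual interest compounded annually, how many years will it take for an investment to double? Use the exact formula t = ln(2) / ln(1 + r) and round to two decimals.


Doubling condition: (1 + r)^t = 2
Take ln of both sides: t × ln(1 + r) = ln(2)
t = ln(2) / ln(1 + r)
t = 0.693147 / 0.057325
t = 12.09

t = ln(2) / ln(1 + r) = 12.09 years


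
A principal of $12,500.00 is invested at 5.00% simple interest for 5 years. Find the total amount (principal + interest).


Total amount formula: A = P(1 + rt) = P + P·r·t
Interest: I = P × r × t = $12,500.00 × 0.05 × 5 = $3,125.00
A = P + I = $12,500.00 + $3,125.00 = $15,625.00

A = P + I = P(1 + rt) = $15,625.00


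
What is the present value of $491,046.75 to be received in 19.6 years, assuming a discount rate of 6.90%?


Present value formula: PV = FV / (1 + r)^t
PV = $491,046.75 / (1 + 0.069)^19.6
PV = $491,046.75 / 3.697967
PV = $132,788.30

PV = FV / (1 + r)^t = $132,788.30


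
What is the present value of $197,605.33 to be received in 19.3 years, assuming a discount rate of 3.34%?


Present value formula: PV = FV / (1 + r)^t
PV = $197,605.33 / (1 + 0.0334)^19.3
PV = $197,605.33 / 1.8853033
PV = $104,813.55

PV = FV / (1 + r)^t = $104,813.55


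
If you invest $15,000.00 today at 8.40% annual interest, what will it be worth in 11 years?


Future value formula: FV = PV × (1 + r)^t
FV = $15,000.00 × (1 + 0.084)^11
FV = $15,000.00 × 2.4284105
FV = $36,426.16

FV = PV × (1 + r)^t = $36,426.16


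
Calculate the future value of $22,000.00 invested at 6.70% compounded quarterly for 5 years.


Compound interest formula: A = P(1 + r/n)^(nt)
A = $22,000.00 × (1 + 0.067/4)^(4 × 5)
Growth factor: (1 + 0.067/4)^20 = 1.394067
A = $22,000.00 × 1.394067
A = $30,669.47

A = P(1 + r/n)^(nt) = $30,669.47


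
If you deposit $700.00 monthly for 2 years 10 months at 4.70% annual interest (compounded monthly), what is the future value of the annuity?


Future value of an ordinary annuity: FV = PMT × ((1 + r)^n − 1) / r
Monthly rate r = 0.047/12 ≈ 0.00391667, n = 34
FV = $700.00 × ((1 + 0.047/12)^34 − 1) / (0.047/12)
FV = $700.00 × 36.291899
FV = $25,404.33

FV = PMT × ((1+r)^n - 1)/r = $25,404.33


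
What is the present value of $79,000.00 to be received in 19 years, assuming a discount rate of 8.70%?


Present value formula: PV = FV / (1 + r)^t
PV = $79,000.00 / (1 + 0.087)^19
PV = $79,000.00 / 4.879343
PV = $16,190.70

PV = FV / (1 + r)^t = $16,190.70


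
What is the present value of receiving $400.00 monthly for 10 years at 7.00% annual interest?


Present value of an ordinary annuity: PV = PMT × (1 − (1 + r)^(−n)) / r
Monthly rate r = 0.07/12 ≈ 0.00583333, n = 120
PV = $400.00 × (1 − (1 + 0.07/12)^(−120)) / (0.07/12)
PV = $400.00 × 86.126354
PV = $34,450.54

PV = PMT × (1-(1+r)^(-n))/r = $34,450.54


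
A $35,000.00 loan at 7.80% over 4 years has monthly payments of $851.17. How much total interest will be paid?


Total paid over the life of the loan = PMT × n.
Total paid = $851.17 × 48 = $40,856.16
Total interest = total paid − principal = $40,856.16 − $35,000.00 = $5,856.16

Total interest = (PMT × n) - PV = $5,856.16


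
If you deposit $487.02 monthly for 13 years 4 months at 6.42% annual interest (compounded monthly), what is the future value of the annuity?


Future value of an ordinary annuity: FV = PMT × ((1 + r)^n − 1) / r
Monthly rate r = 0.0642/12 = 0.00535, n = 160
FV = $487.02 × ((1 + 0.0642/12)^160 − 1) / (0.0642/12)
FV = $487.02 × 252.030399
FV = $122,743.84

FV = PMT × ((1+r)^n - 1)/r = $122,743.84


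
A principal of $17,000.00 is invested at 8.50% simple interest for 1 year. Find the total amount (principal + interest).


Total amount formula: A = P(1 + rt) = P + P·r·t
Interest: I = P × r × t = $17,000.00 × 0.085 × 1 = $1,445.00
A = P + I = $17,000.00 + $1,445.00 = $18,445.00

A = P + I = P(1 + rt) = $18,445.00


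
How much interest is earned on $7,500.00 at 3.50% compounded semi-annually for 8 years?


Compound interest earned = final amount − principal.
A = P(1 + r/n)^(nt) = $7,500.00 × (1 + 0.035/2)^(2 × 8) = $9,899.47
Interest = A − P = $9,899.47 − $7,500.00 = $2,399.47

Interest = A - P = $2,399.47


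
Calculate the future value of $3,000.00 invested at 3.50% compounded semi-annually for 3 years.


Compound interest formula: A = P(1 + r/n)^(nt)
A = $3,000.00 × (1 + 0.035/2)^(2 × 3)
Growth factor: (1 + 0.035/2)^6 = 1.109702
A = $3,000.00 × 1.109702
A = $3,329.11

A = P(1 + r/n)^(nt) = $3,329.11


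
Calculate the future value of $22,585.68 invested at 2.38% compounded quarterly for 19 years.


Compound interest formula: A = P(1 + r/n)^(nt)
A = $22,585.68 × (1 + 0.0238/4)^(4 × 19)
Growth factor: (1 + 0.0238/4)^76 = 1.5696615
A = $22,585.68 × 1.5696615
A = $35,451.87

A = P(1 + r/n)^(nt) = $35,451.87


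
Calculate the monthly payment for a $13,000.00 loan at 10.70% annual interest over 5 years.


Loan payment formula: PMT = PV × r / (1 − (1 + r)^(−n))
Monthly rate r = 0.107/12 ≈ 0.00891667, n = 60 months
Denominator: 1 − (1 + 0.107/12)^(−60) = 0.412940
PMT = $13,000.00 × (0.107/12) / 0.412940
PMT = $280.71 per month

PMT = PV × r / (1-(1+r)^(-n)) = $280.71/month


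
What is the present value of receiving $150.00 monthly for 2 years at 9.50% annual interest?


Present value of an ordinary annuity: PV = PMT × (1 − (1 + r)^(−n)) / r
Monthly rate r = 0.095/12 ≈ 0.00791667, n = 24
PV = $150.00 × (1 − (1 + 0.095/12)^(−24)) / (0.095/12)
PV = $150.00 × 21.779615
PV = $3,266.94

PV = PMT × (1-(1+r)^(-n))/r = $3,266.94


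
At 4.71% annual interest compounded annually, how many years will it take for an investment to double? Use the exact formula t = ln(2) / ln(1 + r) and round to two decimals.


Doubling condition: (1 + r)^t = 2
Take ln of both sides: t × ln(1 + r) = ln(2)
t = ln(2) / ln(1 + r)
t = 0.693147 / 0.046024
t = 15.06

t = ln(2) / ln(1 + r) = 15.06 years


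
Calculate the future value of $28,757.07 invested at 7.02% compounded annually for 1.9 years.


Compound interest formula: A = P(1 + r/n)^(nt)
A = $28,757.07 × (1 + 0.0702/1)^(1 × 1.9)
Growth factor: (1 + 0.0702/1)^1.9 = 1.137584
A = $28,757.07 × 1.137584
A = $32,713.58

A = P(1 + r/n)^(nt) = $32,713.58


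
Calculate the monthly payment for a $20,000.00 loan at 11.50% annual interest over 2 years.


Loan payment formula: PMT = PV × r / (1 − (1 + r)^(−n))
Monthly rate r = 0.115/12 ≈ 0.00958333, n = 24 months
Denominator: 1 − (1 + 0.115/12)^(−24) = 0.204596
PMT = $20,000.00 × (0.115/12) / 0.204596
PMT = $936.81 per month

PMT = PV × r / (1-(1+r)^(-n)) = $936.81/month


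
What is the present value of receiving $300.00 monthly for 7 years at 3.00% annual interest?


Present value of an ordinary annuity: PV = PMT × (1 − (1 + r)^(−n)) / r
Monthly rate r = 0.03/12 = 0.0025, n = 84
PV = $300.00 × (1 − (1 + 0.03/12)^(−84)) / (0.03/12)
PV = $300.00 × 75.681321
PV = $22,704.40

PV = PMT × (1-(1+r)^(-n))/r = $22,704.40


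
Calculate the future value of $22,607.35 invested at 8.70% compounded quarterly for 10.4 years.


Compound interest formula: A = P(1 + r/n)^(nt)
A = $22,607.35 × (1 + 0.087/4)^(4 × 10.4)
Growth factor: (1 + 0.087/4)^41.6 = 2.4475822
A = $22,607.35 × 2.4475822
A = $55,333.35

A = P(1 + r/n)^(nt) = $55,333.35


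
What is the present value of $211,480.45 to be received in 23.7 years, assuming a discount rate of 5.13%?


Present value formula: PV = FV / (1 + r)^t
PV = $211,480.45 / (1 + 0.0513)^23.7
PV = $211,480.45 / 3.272819
PV = $64,617.22

PV = FV / (1 + r)^t = $64,617.22


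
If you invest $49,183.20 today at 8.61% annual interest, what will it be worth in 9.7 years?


Future value formula: FV = PV × (1 + r)^t
FV = $49,183.20 × (1 + 0.0861)^9.7
FV = $49,183.20 × 2.2281129
FV = $109,585.72

FV = PV × (1 + r)^t = $109,585.72


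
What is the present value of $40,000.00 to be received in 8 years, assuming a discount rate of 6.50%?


Present value formula: PV = FV / (1 + r)^t
PV = $40,000.00 / (1 + 0.065)^8
PV = $40,000.00 / 1.6549957
PV = $24,169.25

PV = FV / (1 + r)^t = $24,169.25


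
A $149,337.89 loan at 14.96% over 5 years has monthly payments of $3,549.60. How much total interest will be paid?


Total paid over the life of the loan = PMT × n.
Total paid = $3,549.60 × 60 = $212,976.00
Total interest = total paid − principal = $212,976.00 − $149,337.89 = $63,638.11

Total interest = (PMT × n) - PV = $63,638.11


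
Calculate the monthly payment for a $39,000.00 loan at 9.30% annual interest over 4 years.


Loan payment formula: PMT = PV × r / (1 − (1 + r)^(−n))
Monthly rate r = 0.093/12 = 0.00775, n = 48 months
Denominator: 1 − (1 + 0.093/12)^(−48) = 0.309656
PMT = $39,000.00 × (0.093/12) / 0.309656
PMT = $976.08 per month

PMT = PV × r / (1-(1+r)^(-n)) = $976.08/month


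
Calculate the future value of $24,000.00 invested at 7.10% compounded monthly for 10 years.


Compound interest formula: A = P(1 + r/n)^(nt)
A = $24,000.00 × (1 + 0.071/12)^(12 × 10)
Growth factor: (1 + 0.071/12)^120 = 2.0297403
A = $24,000.00 × 2.0297403
A = $48,713.77

A = P(1 + r/n)^(nt) = $48,713.77


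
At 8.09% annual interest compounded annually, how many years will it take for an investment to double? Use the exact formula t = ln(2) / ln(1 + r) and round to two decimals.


Doubling condition: (1 + r)^t = 2
Take ln of both sides: t × ln(1 + r) = ln(2)
t = ln(2) / ln(1 + r)
t = 0.693147 / 0.077794
t = 8.91

t = ln(2) / ln(1 + r) = 8.91 years


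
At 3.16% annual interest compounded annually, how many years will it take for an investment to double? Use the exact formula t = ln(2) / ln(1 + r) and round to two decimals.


Doubling condition: (1 + r)^t = 2
Take ln of both sides: t × ln(1 + r) = ln(2)
t = ln(2) / ln(1 + r)
t = 0.693147 / 0.031111
t = 22.28

t = ln(2) / ln(1 + r) = 22.28 years


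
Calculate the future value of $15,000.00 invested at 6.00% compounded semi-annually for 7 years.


Compound interest formula: A = P(1 + r/n)^(nt)
A = $15,000.00 × (1 + 0.06/2)^(2 × 7)
Growth factor: (1 + 0.06/2)^14 = 1.512590
A = $15,000.00 × 1.512590
A = $22,688.85

A = P(1 + r/n)^(nt) = $22,688.85


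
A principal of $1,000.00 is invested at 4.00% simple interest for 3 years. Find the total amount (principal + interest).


Total amount formula: A = P(1 + rt) = P + P·r·t
Interest: I = P × r × t = $1,000.00 × 0.04 × 3 = $120.00
A = P + I = $1,000.00 + $120.00 = $1,120.00

A = P + I = P(1 + rt) = $1,120.00


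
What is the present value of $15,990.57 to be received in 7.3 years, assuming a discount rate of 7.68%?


Present value formula: PV = FV / (1 + r)^t
PV = $15,990.57 / (1 + 0.0768)^7.3
PV = $15,990.57 / 1.716271
PV = $9,317.04

PV = FV / (1 + r)^t = $9,317.04


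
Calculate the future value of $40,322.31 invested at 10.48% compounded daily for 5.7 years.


Compound interest formula: A = P(1 + r/n)^(nt)
A = $40,322.31 × (1 + 0.1048/365)^(365 × 5.7)
Growth factor: (1 + 0.1048/365)^2080.5 = 1.817159
A = $40,322.31 × 1.817159
A = $73,272.05

A = P(1 + r/n)^(nt) = $73,272.05


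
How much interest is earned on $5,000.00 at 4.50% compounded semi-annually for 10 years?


Compound interest earned = final amount − principal.
A = P(1 + r/n)^(nt) = $5,000.00 × (1 + 0.045/2)^(2 × 10) = $7,802.55
Interest = A − P = $7,802.55 − $5,000.00 = $2,802.55

Interest = A - P = $2,802.55


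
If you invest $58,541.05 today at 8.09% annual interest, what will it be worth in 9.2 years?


Future value formula: FV = PV × (1 + r)^t
FV = $58,541.05 × (1 + 0.0809)^9.2
FV = $58,541.05 × 2.04562845
FV = $119,753.24

FV = PV × (1 + r)^t = $119,753.24


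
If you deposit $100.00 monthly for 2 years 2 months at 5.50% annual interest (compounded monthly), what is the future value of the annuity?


Future value of an ordinary annuity: FV = PMT × ((1 + r)^n − 1) / r
Monthly rate r = 0.055/12 ≈ 0.00458333, n = 26
FV = $100.00 × ((1 + 0.055/12)^26 − 1) / (0.055/12)
FV = $100.00 × 27.545670
FV = $2,754.57

FV = PMT × ((1+r)^n - 1)/r = $2,754.57


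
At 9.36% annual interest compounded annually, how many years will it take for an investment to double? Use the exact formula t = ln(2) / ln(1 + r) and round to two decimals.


Doubling condition: (1 + r)^t = 2
Take ln of both sides: t × ln(1 + r) = ln(2)
t = ln(2) / ln(1 + r)
t = 0.693147 / 0.089475
t = 7.75

t = ln(2) / ln(1 + r) = 7.75 years


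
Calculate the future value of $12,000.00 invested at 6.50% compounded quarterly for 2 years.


Compound interest formula: A = P(1 + r/n)^(nt)
A = $12,000.00 × (1 + 0.065/4)^(4 × 2)
Growth factor: (1 + 0.065/4)^8 = 1.137639
A = $12,000.00 × 1.137639
A = $13,651.67

A = P(1 + r/n)^(nt) = $13,651.67


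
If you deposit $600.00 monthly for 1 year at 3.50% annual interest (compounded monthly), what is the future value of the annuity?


Future value of an ordinary annuity: FV = PMT × ((1 + r)^n − 1) / r
Monthly rate r = 0.035/12 ≈ 0.00291667, n = 12
FV = $600.00 × ((1 + 0.035/12)^12 − 1) / (0.035/12)
FV = $600.00 × 12.194384
FV = $7,316.63

FV = PMT × ((1+r)^n - 1)/r = $7,316.63


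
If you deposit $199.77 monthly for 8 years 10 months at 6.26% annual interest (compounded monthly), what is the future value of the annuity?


Future value of an ordinary annuity: FV = PMT × ((1 + r)^n − 1) / r
Monthly rate r = 0.0626/12 ≈ 0.00521667, n = 106
FV = $199.77 × ((1 + 0.0626/12)^106 − 1) / (0.0626/12)
FV = $199.77 × 141.068201
FV = $28,181.19

FV = PMT × ((1+r)^n - 1)/r = $28,181.19


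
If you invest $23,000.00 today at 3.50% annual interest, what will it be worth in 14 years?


Future value formula: FV = PV × (1 + r)^t
FV = $23,000.00 × (1 + 0.035)^14
FV = $23,000.00 × 1.6186945
FV = $37,229.97

FV = PV × (1 + r)^t = $37,229.97


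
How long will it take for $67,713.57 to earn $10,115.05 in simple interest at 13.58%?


Rearrange the simple interest formula for t:
I = P × r × t  ⇒  t = I / (P × r)
t = $10,115.05 / ($67,713.57 × 0.1358)
t = 1.1

t = I/(P×r) = 1.1 years


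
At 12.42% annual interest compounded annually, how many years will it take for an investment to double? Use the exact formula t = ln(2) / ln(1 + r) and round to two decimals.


Doubling condition: (1 + r)^t = 2
Take ln of both sides: t × ln(1 + r) = ln(2)
t = ln(2) / ln(1 + r)
t = 0.693147 / 0.117072
t = 5.92

t = ln(2) / ln(1 + r) = 5.92 years


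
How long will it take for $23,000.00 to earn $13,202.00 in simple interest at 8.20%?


Rearrange the simple interest formula for t:
I = P × r × t  ⇒  t = I / (P × r)
t = $13,202.00 / ($23,000.00 × 0.082)
t = 7

t = I/(P×r) = 7 years


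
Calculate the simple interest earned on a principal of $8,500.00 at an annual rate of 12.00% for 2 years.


Simple interest formula: I = P × r × t
I = $8,500.00 × 0.12 × 2
I = $2,040.00

I = P × r × t = $2,040.00


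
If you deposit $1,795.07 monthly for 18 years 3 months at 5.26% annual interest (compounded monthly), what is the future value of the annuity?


Future value of an ordinary annuity: FV = PMT × ((1 + r)^n − 1) / r
Monthly rate r = 0.0526/12 ≈ 0.00438333, n = 219
FV = $1,795.07 × ((1 + 0.0526/12)^219 − 1) / (0.0526/12)
FV = $1,795.07 × 366.409093
FV = $657,729.97

FV = PMT × ((1+r)^n - 1)/r = $657,729.97


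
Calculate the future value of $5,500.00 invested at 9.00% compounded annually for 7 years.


Compound interest formula: A = P(1 + r/n)^(nt)
A = $5,500.00 × (1 + 0.09/1)^(1 × 7)
Growth factor: (1 + 0.09/1)^7 = 1.8280391
A = $5,500.00 × 1.8280391
A = $10,054.22

A = P(1 + r/n)^(nt) = $10,054.22


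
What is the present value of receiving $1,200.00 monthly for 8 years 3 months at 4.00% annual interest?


Present value of an ordinary annuity: PV = PMT × (1 − (1 + r)^(−n)) / r
Monthly rate r = 0.04/12 ≈ 0.00333333, n = 99
PV = $1,200.00 × (1 − (1 + 0.04/12)^(−99)) / (0.04/12)
PV = $1,200.00 × 84.204488
PV = $101,045.39

PV = PMT × (1-(1+r)^(-n))/r = $101,045.39


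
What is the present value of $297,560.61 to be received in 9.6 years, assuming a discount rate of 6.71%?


Present value formula: PV = FV / (1 + r)^t
PV = $297,560.61 / (1 + 0.0671)^9.6
PV = $297,560.61 / 1.8653879
PV = $159,516.75

PV = FV / (1 + r)^t = $159,516.75


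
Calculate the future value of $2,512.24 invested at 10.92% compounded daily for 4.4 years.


Compound interest formula: A = P(1 + r/n)^(nt)
A = $2,512.24 × (1 + 0.1092/365)^(365 × 4.4)
Growth factor: (1 + 0.1092/365)^1606 = 1.616734
A = $2,512.24 × 1.616734
A = $4,061.62

A = P(1 + r/n)^(nt) = $4,061.62


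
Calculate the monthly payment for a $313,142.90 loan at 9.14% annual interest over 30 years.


Loan payment formula: PMT = PV × r / (1 − (1 + r)^(−n))
Monthly rate r = 0.0914/12 ≈ 0.00761667, n = 360 months
Denominator: 1 − (1 + 0.0914/12)^(−360) = 0.934886
PMT = $313,142.90 × (0.0914/12) / 0.934886
PMT = $2,551.23 per month

PMT = PV × r / (1-(1+r)^(-n)) = $2,551.23/month


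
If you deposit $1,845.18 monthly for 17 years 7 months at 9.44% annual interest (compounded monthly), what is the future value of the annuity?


Future value of an ordinary annuity: FV = PMT × ((1 + r)^n − 1) / r
Monthly rate r = 0.0944/12 ≈ 0.00786667, n = 211
FV = $1,845.18 × ((1 + 0.0944/12)^211 − 1) / (0.0944/12)
FV = $1,845.18 × 537.021211
FV = $990,900.80

FV = PMT × ((1+r)^n - 1)/r = $990,900.80


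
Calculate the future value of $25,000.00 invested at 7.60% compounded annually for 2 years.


Compound interest formula: A = P(1 + r/n)^(nt)
A = $25,000.00 × (1 + 0.076/1)^(1 × 2)
Growth factor: (1 + 0.076/1)^2 = 1.157776
A = $25,000.00 × 1.157776
A = $28,944.40

A = P(1 + r/n)^(nt) = $28,944.40


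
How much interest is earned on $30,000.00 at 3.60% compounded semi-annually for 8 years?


Compound interest earned = final amount − principal.
A = P(1 + r/n)^(nt) = $30,000.00 × (1 + 0.036/2)^(2 × 8) = $39,910.37
Interest = A − P = $39,910.37 − $30,000.00 = $9,910.37

Interest = A - P = $9,910.37


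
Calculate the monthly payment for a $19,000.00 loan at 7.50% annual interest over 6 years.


Loan payment formula: PMT = PV × r / (1 − (1 + r)^(−n))
Monthly rate r = 0.075/12 = 0.00625, n = 72 months
Denominator: 1 − (1 + 0.075/12)^(−72) = 0.361478
PMT = $19,000.00 × (0.075/12) / 0.361478
PMT = $328.51 per month

PMT = PV × r / (1-(1+r)^(-n)) = $328.51/month


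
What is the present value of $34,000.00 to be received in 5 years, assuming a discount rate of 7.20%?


Present value formula: PV = FV / (1 + r)^t
PV = $34,000.00 / (1 + 0.072)^5
PV = $34,000.00 / 1.4157088
PV = $24,016.24

PV = FV / (1 + r)^t = $24,016.24


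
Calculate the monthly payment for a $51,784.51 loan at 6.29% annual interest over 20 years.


Loan payment formula: PMT = PV × r / (1 − (1 + r)^(−n))
Monthly rate r = 0.0629/12 ≈ 0.00524167, n = 240 months
Denominator: 1 − (1 + 0.0629/12)^(−240) = 0.714843
PMT = $51,784.51 × (0.0629/12) / 0.714843
PMT = $379.72 per month

PMT = PV × r / (1-(1+r)^(-n)) = $379.72/month


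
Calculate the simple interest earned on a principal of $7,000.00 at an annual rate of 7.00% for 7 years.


Simple interest formula: I = P × r × t
I = $7,000.00 × 0.07 × 7
I = $3,430.00

I = P × r × t = $3,430.00
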